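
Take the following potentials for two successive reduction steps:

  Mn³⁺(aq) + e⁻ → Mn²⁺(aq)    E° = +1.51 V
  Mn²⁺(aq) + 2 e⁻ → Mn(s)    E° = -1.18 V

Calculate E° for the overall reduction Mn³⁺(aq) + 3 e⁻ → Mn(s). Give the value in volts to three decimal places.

Adding the free-energy changes (−nFE°) of the two steps gives −n₃FE°₃ = −n₁FE°₁ − n₂FE°₂.
E°₃ = (1×+1.51 + 2×-1.18) / 3 = (-0.850) / 3 = -0.283 V.
E° values themselves are not directly additive — weighting by electron count is essential.

-0.283 V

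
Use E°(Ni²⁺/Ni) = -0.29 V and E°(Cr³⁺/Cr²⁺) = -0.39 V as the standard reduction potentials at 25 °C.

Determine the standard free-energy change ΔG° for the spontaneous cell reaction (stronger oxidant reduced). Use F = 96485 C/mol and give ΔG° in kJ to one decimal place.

-19.3 kJ

Ni²⁺/Ni (E° = -0.29 V) is the cathode; Cr³⁺/Cr²⁺ (E° = -0.39 V) is the anode, so E°cell = +0.10 V.
Balancing electrons gives n = 2 (lcm of 2 and 1).
ΔG° = −nFE° = −(2)(96485)(+0.10) = -19,297 J = -19.3 kJ.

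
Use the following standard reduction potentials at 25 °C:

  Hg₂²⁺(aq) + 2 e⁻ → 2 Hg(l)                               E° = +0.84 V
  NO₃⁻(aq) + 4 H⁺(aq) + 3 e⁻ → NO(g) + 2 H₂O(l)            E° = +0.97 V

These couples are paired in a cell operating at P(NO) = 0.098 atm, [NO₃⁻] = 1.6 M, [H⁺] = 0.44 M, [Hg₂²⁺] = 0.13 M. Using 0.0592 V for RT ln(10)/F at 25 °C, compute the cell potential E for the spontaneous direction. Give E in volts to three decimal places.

NO₃⁻/NO is the cathode (higher E°), Hg₂²⁺/Hg the anode: E°cell = +0.97 − (+0.84) = +0.13 V, n = 6.
Overall: 2 NO₃⁻(aq) + 8 H⁺(aq) + 6 Hg(l) → 2 NO(g) + 4 H₂O(l) + 3 Hg₂²⁺(aq)
Q = P(NO)^2·[Hg₂²⁺]^3 / ([NO₃⁻]^2·[H⁺]^8); log Q = -2.232.
E = E° − (0.0592/n) log Q = +0.13 − (0.0592/6)(-2.232) = +0.152 V.

+0.152 V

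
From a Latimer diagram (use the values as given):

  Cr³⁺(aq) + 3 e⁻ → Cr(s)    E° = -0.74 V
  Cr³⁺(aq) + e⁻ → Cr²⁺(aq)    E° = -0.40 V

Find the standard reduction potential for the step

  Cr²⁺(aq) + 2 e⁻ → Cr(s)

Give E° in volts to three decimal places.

-0.910 V

Sequential free energies add, so n₃E°₃ = n₁E°₁ + n₂E°₂.
With n₃ = 3, and the known step contributing 1×(-0.40) V, the unknown satisfies 2·E° = 3×(-0.74) − 1×(-0.40) = -1.820.
E° = -1.820 / 2 = -0.910 V.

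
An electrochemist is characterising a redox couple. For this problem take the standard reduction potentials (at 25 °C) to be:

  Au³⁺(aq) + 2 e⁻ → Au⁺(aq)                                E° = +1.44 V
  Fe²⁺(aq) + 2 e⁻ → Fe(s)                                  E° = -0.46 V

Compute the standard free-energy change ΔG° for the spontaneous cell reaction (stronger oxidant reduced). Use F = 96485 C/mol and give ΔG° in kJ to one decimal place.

-366.6 kJ

Au³⁺/Au⁺ (E° = +1.44 V) is the cathode; Fe²⁺/Fe (E° = -0.46 V) is the anode, so E°cell = +1.90 V.
Balancing electrons gives n = 2 (lcm of 2 and 2).
ΔG° = −nFE° = −(2)(96485)(+1.90) = -366,643 J = -366.6 kJ.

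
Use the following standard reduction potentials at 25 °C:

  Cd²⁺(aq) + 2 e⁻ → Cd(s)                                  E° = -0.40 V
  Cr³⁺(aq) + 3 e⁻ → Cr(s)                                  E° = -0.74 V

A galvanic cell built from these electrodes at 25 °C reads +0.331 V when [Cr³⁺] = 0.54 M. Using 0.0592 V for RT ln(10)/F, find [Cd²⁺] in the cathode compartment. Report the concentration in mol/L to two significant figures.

Cd²⁺/Cd is the cathode, Cr³⁺/Cr the anode: E°cell = +0.34 V, n = 6.
Overall reaction: 3 Cd²⁺(aq) + 2 Cr(s) → 3 Cd(s) + 2 Cr³⁺(aq); Q = [Cr³⁺]^2/[Cd²⁺]^3.
From E = E° − (0.0592/n) log Q: log Q = (E° − E)·n/0.0592 = (+0.34 − (+0.331))·6/0.0592 = 0.9122.
So 3·log[Cd²⁺] = 2·log(0.54) − log Q = -0.5352 − (0.9122) = -1.4474; log[Cd²⁺] = -1.4474 / 3 = -0.4825; [Cd²⁺] = 10^(-0.4825) ≈ 0.33 M.

0.33 M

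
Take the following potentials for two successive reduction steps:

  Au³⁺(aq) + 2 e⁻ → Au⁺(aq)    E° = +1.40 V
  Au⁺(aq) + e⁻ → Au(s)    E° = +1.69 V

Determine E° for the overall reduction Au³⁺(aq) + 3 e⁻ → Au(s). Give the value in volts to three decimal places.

+1.497 V

Adding the free-energy changes (−nFE°) of the two steps gives −n₃FE°₃ = −n₁FE°₁ − n₂FE°₂.
E°₃ = (2×+1.40 + 1×+1.69) / 3 = (+4.490) / 3 = +1.497 V.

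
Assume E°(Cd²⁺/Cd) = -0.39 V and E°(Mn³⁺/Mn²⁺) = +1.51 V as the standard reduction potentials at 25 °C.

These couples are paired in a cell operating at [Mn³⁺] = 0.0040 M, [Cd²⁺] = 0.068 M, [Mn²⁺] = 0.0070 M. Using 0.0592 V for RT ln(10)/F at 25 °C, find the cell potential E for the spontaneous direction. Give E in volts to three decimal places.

Mn³⁺/Mn²⁺ is the cathode (higher E°), Cd²⁺/Cd the anode: E°cell = +1.51 − (-0.39) = +1.90 V, n = 2.
Overall: 2 Mn³⁺(aq) + Cd(s) → 2 Mn²⁺(aq) + Cd²⁺(aq)
Q = [Mn²⁺]^2·[Cd²⁺] / ([Mn³⁺]^2); log Q = -0.681.
E = E° − (0.0592/n) log Q = +1.90 − (0.0592/2)(-0.681) = +1.920 V.

+1.920 V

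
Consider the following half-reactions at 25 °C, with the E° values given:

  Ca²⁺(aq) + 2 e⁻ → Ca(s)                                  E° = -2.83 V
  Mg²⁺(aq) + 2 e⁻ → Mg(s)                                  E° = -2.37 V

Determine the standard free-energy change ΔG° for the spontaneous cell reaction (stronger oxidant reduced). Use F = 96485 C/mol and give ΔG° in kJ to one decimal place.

-88.8 kJ

Mg²⁺/Mg (E° = -2.37 V) is the cathode; Ca²⁺/Ca (E° = -2.83 V) is the anode, so E°cell = +0.46 V.
Balancing electrons gives n = 2 (lcm of 2 and 2).
ΔG° = −nFE° = −(2)(96485)(+0.46) = -88,766 J = -88.8 kJ.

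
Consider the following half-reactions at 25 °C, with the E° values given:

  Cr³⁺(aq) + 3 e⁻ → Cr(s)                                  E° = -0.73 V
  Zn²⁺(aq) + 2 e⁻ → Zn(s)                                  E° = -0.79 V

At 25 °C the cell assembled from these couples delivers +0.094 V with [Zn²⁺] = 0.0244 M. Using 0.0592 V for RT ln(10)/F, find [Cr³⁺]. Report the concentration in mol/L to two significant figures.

Cr³⁺/Cr is the cathode, Zn²⁺/Zn the anode: E°cell = +0.06 V, n = 6.
Overall reaction: 2 Cr³⁺(aq) + 3 Zn(s) → 2 Cr(s) + 3 Zn²⁺(aq); Q = [Zn²⁺]^3/[Cr³⁺]^2.
From E = E° − (0.0592/n) log Q: log Q = (E° − E)·n/0.0592 = (+0.06 − (+0.094))·6/0.0592 = -3.4459.
So 2·log[Cr³⁺] = 3·log(0.0244) − log Q = -4.8378 − (-3.4459) = -1.3919; log[Cr³⁺] = -1.3919 / 2 = -0.6959; [Cr³⁺] = 10^(-0.6959) ≈ 0.20 M.

0.20 M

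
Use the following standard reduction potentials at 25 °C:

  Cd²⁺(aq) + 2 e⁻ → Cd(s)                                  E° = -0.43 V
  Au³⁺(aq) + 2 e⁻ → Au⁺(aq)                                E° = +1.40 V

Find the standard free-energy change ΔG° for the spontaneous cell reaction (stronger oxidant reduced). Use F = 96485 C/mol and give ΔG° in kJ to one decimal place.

Au³⁺/Au⁺ (E° = +1.40 V) is the cathode; Cd²⁺/Cd (E° = -0.43 V) is the anode, so E°cell = +1.83 V.
Balancing electrons gives n = 2 (lcm of 2 and 2).
ΔG° = −nFE° = −(2)(96485)(+1.83) = -353,135 J = -353.1 kJ.

-353.1 kJ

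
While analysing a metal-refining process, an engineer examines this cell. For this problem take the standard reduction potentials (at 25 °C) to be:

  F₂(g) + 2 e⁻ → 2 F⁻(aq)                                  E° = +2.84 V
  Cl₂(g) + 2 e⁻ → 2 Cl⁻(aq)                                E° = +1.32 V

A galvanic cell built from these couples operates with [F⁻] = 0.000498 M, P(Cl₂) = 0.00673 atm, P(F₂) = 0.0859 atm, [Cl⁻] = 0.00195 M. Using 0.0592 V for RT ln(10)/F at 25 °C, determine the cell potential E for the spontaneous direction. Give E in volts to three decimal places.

F₂/F⁻ is the cathode (higher E°), Cl₂/Cl⁻ the anode: E°cell = +2.84 − (+1.32) = +1.52 V, n = 2.
Overall: F₂(g) + 2 Cl⁻(aq) → 2 F⁻(aq) + Cl₂(g)
Q = [F⁻]^2·P(Cl₂) / (P(F₂)·[Cl⁻]^2); log Q = -2.292.
E = E° − (0.0592/n) log Q = +1.52 − (0.0592/2)(-2.292) = +1.588 V.

+1.588 V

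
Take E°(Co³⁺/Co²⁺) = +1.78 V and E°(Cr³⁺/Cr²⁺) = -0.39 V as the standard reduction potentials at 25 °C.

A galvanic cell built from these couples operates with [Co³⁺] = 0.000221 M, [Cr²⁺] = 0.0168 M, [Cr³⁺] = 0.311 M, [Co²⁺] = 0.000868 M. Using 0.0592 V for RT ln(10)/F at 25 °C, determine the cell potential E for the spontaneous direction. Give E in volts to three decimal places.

+2.060 V

Co³⁺/Co²⁺ is the cathode (higher E°), Cr³⁺/Cr²⁺ the anode: E°cell = +1.78 − (-0.39) = +2.17 V, n = 1.
Overall: Co³⁺(aq) + Cr²⁺(aq) → Co²⁺(aq) + Cr³⁺(aq)
Q = [Co²⁺]·[Cr³⁺] / ([Co³⁺]·[Cr²⁺]); log Q = 1.862.
E = E° − (0.0592/n) log Q = +2.17 − (0.0592/1)(1.862) = +2.060 V.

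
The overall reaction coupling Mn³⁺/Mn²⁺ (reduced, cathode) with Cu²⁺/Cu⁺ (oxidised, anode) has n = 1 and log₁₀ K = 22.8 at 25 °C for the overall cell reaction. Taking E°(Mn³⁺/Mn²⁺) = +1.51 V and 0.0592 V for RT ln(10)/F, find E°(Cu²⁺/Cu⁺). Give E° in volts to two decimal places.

+0.16 V

E°cell = (0.0592/n)·log K = (0.0592/1)(22.8) = +1.350 V.
Since Mn³⁺/Mn²⁺ is the cathode and Cu²⁺/Cu⁺ the anode, E°cell = E°(Mn³⁺/Mn²⁺) − E°(Cu²⁺/Cu⁺).
So E°(Cu²⁺/Cu⁺) = E°(Mn³⁺/Mn²⁺) − E°cell = (+1.51) − (+1.350) = +0.16 V.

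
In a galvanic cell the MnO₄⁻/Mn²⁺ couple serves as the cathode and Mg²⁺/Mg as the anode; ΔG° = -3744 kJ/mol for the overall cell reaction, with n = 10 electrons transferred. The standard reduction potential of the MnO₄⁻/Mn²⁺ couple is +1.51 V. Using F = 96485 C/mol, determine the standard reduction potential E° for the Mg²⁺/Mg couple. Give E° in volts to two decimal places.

E°cell = −ΔG°/(nF) = −(-3744×10³)/((10)(96485)) = +3.880 V.
Since MnO₄⁻/Mn²⁺ is the cathode and Mg²⁺/Mg the anode, E°cell = E°(MnO₄⁻/Mn²⁺) − E°(Mg²⁺/Mg).
So E°(Mg²⁺/Mg) = E°(MnO₄⁻/Mn²⁺) − E°cell = (+1.51) − (+3.880) = -2.37 V.

-2.37 V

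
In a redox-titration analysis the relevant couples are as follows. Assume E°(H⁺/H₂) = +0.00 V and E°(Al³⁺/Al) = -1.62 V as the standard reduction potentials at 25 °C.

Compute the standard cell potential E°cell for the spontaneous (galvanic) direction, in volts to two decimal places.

The H⁺/H₂ couple has the higher reduction potential, so it is the cathode; Al³⁺/Al is oxidised at the anode.
E°cell = E°(cathode) − E°(anode) = (+0.00) − (-1.62) = +1.62 V.

+1.62 V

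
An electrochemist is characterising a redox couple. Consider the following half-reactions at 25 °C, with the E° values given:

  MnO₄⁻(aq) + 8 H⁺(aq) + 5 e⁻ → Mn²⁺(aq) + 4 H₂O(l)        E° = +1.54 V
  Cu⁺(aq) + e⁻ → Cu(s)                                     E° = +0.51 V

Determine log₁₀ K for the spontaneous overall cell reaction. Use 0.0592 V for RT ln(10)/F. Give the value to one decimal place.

Cathode: MnO₄⁻/Mn²⁺; anode: Cu⁺/Cu. E°cell = +1.03 V, n = 5.
log K = nE°cell / 0.0592 = (5)(+1.03) / 0.0592 = 87.0.

87.0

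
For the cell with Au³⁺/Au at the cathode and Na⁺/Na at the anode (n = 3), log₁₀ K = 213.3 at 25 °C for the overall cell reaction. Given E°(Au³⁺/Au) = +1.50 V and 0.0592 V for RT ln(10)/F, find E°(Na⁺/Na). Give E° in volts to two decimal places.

E°cell = (0.0592/n)·log K = (0.0592/3)(213.3) = +4.209 V.
Since Au³⁺/Au is the cathode and Na⁺/Na the anode, E°cell = E°(Au³⁺/Au) − E°(Na⁺/Na).
So E°(Na⁺/Na) = E°(Au³⁺/Au) − E°cell = (+1.50) − (+4.209) = -2.71 V.

-2.71 V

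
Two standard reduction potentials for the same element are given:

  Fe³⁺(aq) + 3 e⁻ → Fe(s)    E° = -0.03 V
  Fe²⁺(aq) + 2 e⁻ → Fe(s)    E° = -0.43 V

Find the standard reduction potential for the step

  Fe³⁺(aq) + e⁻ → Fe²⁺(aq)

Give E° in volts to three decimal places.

+0.770 V

Sequential free energies add, so n₃E°₃ = n₁E°₁ + n₂E°₂.
With n₃ = 3, and the known step contributing 2×(-0.43) V, the unknown satisfies 1·E° = 3×(-0.03) − 2×(-0.43) = +0.770.
E° = +0.770 / 1 = +0.770 V.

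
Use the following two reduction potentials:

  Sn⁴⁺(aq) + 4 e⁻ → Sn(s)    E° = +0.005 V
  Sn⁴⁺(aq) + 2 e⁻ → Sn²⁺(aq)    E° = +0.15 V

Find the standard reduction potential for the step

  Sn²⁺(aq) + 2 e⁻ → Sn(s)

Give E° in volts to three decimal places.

-0.140 V

Sequential free energies add, so n₃E°₃ = n₁E°₁ + n₂E°₂.
With n₃ = 4, and the known step contributing 2×(+0.15) V, the unknown satisfies 2·E° = 4×(+0.005) − 2×(+0.15) = -0.280.
E° = -0.280 / 2 = -0.140 V.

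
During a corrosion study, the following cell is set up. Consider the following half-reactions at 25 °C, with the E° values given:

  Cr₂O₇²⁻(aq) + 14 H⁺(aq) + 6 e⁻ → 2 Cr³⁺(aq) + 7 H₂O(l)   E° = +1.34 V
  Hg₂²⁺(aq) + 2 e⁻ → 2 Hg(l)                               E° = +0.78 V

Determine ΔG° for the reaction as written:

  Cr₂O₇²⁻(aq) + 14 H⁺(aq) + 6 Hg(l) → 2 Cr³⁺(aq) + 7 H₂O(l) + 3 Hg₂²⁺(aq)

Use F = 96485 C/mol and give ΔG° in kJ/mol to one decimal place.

-324.2 kJ/mol

As written, Cr₂O₇²⁻/Cr³⁺ is reduced (cathode) and Hg₂²⁺/Hg is oxidised (anode), so E°cell = (+1.34) − (+0.78) = +0.56 V.
Balancing electrons gives n = 6.
ΔG° = −nFE° = −(6)(96485)(+0.56) = -324,190 J = -324.2 kJ/mol.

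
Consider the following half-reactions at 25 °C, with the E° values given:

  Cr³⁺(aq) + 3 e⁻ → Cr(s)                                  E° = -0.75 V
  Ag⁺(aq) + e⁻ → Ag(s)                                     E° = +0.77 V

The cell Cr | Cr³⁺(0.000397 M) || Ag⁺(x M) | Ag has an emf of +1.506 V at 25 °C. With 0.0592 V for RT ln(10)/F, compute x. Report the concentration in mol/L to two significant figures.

0.043 M

Ag⁺/Ag is the cathode, Cr³⁺/Cr the anode: E°cell = +1.52 V, n = 3.
Overall reaction: 3 Ag⁺(aq) + Cr(s) → 3 Ag(s) + Cr³⁺(aq); Q = [Cr³⁺]^1/[Ag⁺]^3.
From E = E° − (0.0592/n) log Q: log Q = (E° − E)·n/0.0592 = (+1.52 − (+1.506))·3/0.0592 = 0.7095.
So 3·log[Ag⁺] = 1·log(0.000397) − log Q = -3.4012 − (0.7095) = -4.1107; log[Ag⁺] = -4.1107 / 3 = -1.3702; [Ag⁺] = 10^(-1.3702) ≈ 0.043 M.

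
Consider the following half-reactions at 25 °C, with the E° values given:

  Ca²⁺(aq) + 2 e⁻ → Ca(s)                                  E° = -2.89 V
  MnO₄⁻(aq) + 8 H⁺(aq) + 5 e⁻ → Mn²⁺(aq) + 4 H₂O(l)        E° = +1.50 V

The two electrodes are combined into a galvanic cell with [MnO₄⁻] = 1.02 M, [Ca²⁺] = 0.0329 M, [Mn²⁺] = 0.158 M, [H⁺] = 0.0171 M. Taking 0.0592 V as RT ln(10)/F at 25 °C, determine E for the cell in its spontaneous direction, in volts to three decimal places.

MnO₄⁻/Mn²⁺ is the cathode (higher E°), Ca²⁺/Ca the anode: E°cell = +1.50 − (-2.89) = +4.39 V, n = 10.
Overall: 2 MnO₄⁻(aq) + 16 H⁺(aq) + 5 Ca(s) → 2 Mn²⁺(aq) + 8 H₂O(l) + 5 Ca²⁺(aq)
Q = [Mn²⁺]^2·[Ca²⁺]^5 / ([MnO₄⁻]^2·[H⁺]^16); log Q = 19.238.
E = E° − (0.0592/n) log Q = +4.39 − (0.0592/10)(19.238) = +4.276 V.

+4.276 V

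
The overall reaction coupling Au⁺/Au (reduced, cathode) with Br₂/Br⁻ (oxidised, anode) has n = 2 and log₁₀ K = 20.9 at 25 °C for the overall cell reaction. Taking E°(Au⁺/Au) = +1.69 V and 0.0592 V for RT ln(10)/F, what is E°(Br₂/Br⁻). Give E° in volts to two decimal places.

E°cell = (0.0592/n)·log K = (0.0592/2)(20.9) = +0.619 V.
Since Au⁺/Au is the cathode and Br₂/Br⁻ the anode, E°cell = E°(Au⁺/Au) − E°(Br₂/Br⁻).
So E°(Br₂/Br⁻) = E°(Au⁺/Au) − E°cell = (+1.69) − (+0.619) = +1.07 V.

+1.07 V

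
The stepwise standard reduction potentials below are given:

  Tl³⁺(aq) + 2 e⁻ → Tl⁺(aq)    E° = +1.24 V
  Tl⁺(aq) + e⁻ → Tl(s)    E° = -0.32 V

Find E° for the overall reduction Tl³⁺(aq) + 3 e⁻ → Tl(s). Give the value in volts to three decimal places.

Standard free energies of sequential steps add: ΔG°₃ = ΔG°₁ + ΔG°₂, so n₃E°₃ = n₁E°₁ + n₂E°₂.
E°₃ = (2×+1.24 + 1×-0.32) / 3 = (+2.160) / 3 = +0.720 V.

+0.720 V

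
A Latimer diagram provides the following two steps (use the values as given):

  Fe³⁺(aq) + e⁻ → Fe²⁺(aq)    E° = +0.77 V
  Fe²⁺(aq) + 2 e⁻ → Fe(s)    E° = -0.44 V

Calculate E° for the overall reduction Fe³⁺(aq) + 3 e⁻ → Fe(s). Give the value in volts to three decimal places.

Since ΔG° = −nFE° is additive over sequential reductions, n₃E°₃ = n₁E°₁ + n₂E°₂.
E°₃ = (1×+0.77 + 2×-0.44) / 3 = (-0.110) / 3 = -0.037 V.

-0.037 V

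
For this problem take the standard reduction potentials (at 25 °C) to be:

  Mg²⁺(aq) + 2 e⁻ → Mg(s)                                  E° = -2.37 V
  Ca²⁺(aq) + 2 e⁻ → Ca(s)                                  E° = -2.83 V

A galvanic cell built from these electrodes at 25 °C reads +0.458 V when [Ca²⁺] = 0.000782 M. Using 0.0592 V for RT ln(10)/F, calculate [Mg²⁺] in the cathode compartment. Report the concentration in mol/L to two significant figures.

Mg²⁺/Mg is the cathode, Ca²⁺/Ca the anode: E°cell = +0.46 V, n = 2.
Overall reaction: Mg²⁺(aq) + Ca(s) → Mg(s) + Ca²⁺(aq); Q = [Ca²⁺]^1/[Mg²⁺]^1.
From E = E° − (0.0592/n) log Q: log Q = (E° − E)·n/0.0592 = (+0.46 − (+0.458))·2/0.0592 = 0.0676.
So 1·log[Mg²⁺] = 1·log(0.000782) − log Q = -3.1068 − (0.0676) = -3.1744; [Mg²⁺] = 10^(-3.1744) ≈ 0.00067 M.

0.00067 M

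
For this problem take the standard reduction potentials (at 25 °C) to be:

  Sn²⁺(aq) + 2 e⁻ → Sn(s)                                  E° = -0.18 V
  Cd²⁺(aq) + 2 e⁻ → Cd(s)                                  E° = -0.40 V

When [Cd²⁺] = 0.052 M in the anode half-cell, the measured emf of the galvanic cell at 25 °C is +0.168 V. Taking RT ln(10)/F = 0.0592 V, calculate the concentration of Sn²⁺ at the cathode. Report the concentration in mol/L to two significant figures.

Sn²⁺/Sn is the cathode, Cd²⁺/Cd the anode: E°cell = +0.22 V, n = 2.
Overall reaction: Sn²⁺(aq) + Cd(s) → Sn(s) + Cd²⁺(aq); Q = [Cd²⁺]^1/[Sn²⁺]^1.
From E = E° − (0.0592/n) log Q: log Q = (E° − E)·n/0.0592 = (+0.22 − (+0.168))·2/0.0592 = 1.7568.
So 1·log[Sn²⁺] = 1·log(0.052) − log Q = -1.2840 − (1.7568) = -3.0408; [Sn²⁺] = 10^(-3.0408) ≈ 0.00091 M.

0.00091 M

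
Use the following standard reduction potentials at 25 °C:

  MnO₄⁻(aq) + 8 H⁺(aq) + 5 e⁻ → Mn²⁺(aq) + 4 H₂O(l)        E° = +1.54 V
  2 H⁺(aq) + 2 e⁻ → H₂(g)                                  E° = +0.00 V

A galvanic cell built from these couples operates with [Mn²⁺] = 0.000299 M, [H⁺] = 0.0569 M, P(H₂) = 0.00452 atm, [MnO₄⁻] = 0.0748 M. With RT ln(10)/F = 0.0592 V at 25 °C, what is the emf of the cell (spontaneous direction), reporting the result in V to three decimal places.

MnO₄⁻/Mn²⁺ is the cathode (higher E°), H⁺/H₂ the anode: E°cell = +1.54 − (+0.00) = +1.54 V, n = 10.
Overall: 2 MnO₄⁻(aq) + 6 H⁺(aq) + 5 H₂(g) → 2 Mn²⁺(aq) + 8 H₂O(l)
Q = [Mn²⁺]^2 / ([MnO₄⁻]^2·[H⁺]^6·P(H₂)^5); log Q = 14.397.
E = E° − (0.0592/n) log Q = +1.54 − (0.0592/10)(14.397) = +1.455 V.

+1.455 V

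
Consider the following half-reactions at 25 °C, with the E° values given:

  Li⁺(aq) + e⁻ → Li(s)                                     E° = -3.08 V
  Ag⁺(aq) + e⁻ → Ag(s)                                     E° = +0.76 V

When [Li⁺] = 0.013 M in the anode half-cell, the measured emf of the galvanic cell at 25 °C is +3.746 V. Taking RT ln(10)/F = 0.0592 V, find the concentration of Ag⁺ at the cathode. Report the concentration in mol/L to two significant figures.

Ag⁺/Ag is the cathode, Li⁺/Li the anode: E°cell = +3.84 V, n = 1.
Overall reaction: Ag⁺(aq) + Li(s) → Ag(s) + Li⁺(aq); Q = [Li⁺]^1/[Ag⁺]^1.
From E = E° − (0.0592/n) log Q: log Q = (E° − E)·n/0.0592 = (+3.84 − (+3.746))·1/0.0592 = 1.5878.
So 1·log[Ag⁺] = 1·log(0.013) − log Q = -1.8861 − (1.5878) = -3.4739; [Ag⁺] = 10^(-3.4739) ≈ 0.00034 M.

0.00034 M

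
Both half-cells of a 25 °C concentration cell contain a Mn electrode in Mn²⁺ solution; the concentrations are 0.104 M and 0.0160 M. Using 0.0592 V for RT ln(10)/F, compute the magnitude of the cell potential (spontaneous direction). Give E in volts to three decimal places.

For a concentration cell E°cell = 0. The 0.104 M side is the cathode (reduction is favoured where [Mn²⁺] is higher).
With n = 2, E = −(0.0592/2) log([Mn²⁺]ₐₙ/[Mn²⁺]꜀ₐₜ) = −(0.0592/2) log(0.016/0.104) = −(0.0592/2)(-0.813) = +0.024 V.

+0.024 V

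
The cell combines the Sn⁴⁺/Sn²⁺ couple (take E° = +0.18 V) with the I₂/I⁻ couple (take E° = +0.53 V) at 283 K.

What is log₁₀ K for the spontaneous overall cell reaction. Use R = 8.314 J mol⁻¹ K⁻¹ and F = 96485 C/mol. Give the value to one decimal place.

12.5

Cathode: I₂/I⁻; anode: Sn⁴⁺/Sn²⁺. E°cell = (+0.53) − (+0.18) = +0.35 V, with n = 2.
ΔG° = −nFE° = −RT ln K, so ln K = nFE°/(RT) = (2)(96485)(+0.35) / ((8.314)(283)) = 28.705.
log₁₀ K = 28.705 / ln 10 = 12.5.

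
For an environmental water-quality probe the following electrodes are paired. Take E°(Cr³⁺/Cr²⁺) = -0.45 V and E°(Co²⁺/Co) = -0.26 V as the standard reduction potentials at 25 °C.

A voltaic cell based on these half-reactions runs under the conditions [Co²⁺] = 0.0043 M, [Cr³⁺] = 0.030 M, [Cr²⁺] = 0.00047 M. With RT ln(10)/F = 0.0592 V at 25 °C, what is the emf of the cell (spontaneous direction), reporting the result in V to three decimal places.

+0.013 V

Co²⁺/Co is the cathode (higher E°), Cr³⁺/Cr²⁺ the anode: E°cell = -0.26 − (-0.45) = +0.19 V, n = 2.
Overall: Co²⁺(aq) + 2 Cr²⁺(aq) → Co(s) + 2 Cr³⁺(aq)
Q = [Cr³⁺]^2 / ([Co²⁺]·[Cr²⁺]^2); log Q = 5.977.
E = E° − (0.0592/n) log Q = +0.19 − (0.0592/2)(5.977) = +0.013 V.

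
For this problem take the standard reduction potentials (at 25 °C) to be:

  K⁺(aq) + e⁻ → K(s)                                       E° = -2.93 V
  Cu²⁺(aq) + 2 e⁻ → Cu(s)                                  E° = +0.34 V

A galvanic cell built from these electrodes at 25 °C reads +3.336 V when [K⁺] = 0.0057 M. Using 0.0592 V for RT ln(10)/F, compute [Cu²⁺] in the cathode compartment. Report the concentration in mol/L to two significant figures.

Cu²⁺/Cu is the cathode, K⁺/K the anode: E°cell = +3.27 V, n = 2.
Overall reaction: Cu²⁺(aq) + 2 K(s) → Cu(s) + 2 K⁺(aq); Q = [K⁺]^2/[Cu²⁺]^1.
From E = E° − (0.0592/n) log Q: log Q = (E° − E)·n/0.0592 = (+3.27 − (+3.336))·2/0.0592 = -2.2297.
So 1·log[Cu²⁺] = 2·log(0.0057) − log Q = -4.4883 − (-2.2297) = -2.2586; [Cu²⁺] = 10^(-2.2586) ≈ 0.0055 M.

0.0055 M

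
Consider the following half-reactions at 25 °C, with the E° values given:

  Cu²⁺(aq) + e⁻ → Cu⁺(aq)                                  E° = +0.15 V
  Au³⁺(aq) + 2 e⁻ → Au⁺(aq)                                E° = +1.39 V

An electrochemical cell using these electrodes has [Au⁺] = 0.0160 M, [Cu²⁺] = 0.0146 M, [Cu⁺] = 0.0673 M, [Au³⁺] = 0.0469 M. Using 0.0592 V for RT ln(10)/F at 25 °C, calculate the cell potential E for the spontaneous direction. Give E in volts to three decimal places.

+1.293 V

Au³⁺/Au⁺ is the cathode (higher E°), Cu²⁺/Cu⁺ the anode: E°cell = +1.39 − (+0.15) = +1.24 V, n = 2.
Overall: Au³⁺(aq) + 2 Cu⁺(aq) → Au⁺(aq) + 2 Cu²⁺(aq)
Q = [Au⁺]·[Cu²⁺]^2 / ([Au³⁺]·[Cu⁺]^2); log Q = -1.794.
E = E° − (0.0592/n) log Q = +1.24 − (0.0592/2)(-1.794) = +1.293 V.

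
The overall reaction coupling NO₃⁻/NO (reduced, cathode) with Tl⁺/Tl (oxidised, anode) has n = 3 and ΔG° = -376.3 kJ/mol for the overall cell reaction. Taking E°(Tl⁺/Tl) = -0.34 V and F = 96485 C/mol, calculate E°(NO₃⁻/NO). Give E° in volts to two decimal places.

E°cell = −ΔG°/(nF) = −(-376.3×10³)/((3)(96485)) = +1.300 V.
Since NO₃⁻/NO is the cathode and Tl⁺/Tl the anode, E°cell = E°(NO₃⁻/NO) − E°(Tl⁺/Tl).
So E°(NO₃⁻/NO) = E°cell + E°(Tl⁺/Tl) = +1.300 + (-0.34) = +0.96 V.

+0.96 V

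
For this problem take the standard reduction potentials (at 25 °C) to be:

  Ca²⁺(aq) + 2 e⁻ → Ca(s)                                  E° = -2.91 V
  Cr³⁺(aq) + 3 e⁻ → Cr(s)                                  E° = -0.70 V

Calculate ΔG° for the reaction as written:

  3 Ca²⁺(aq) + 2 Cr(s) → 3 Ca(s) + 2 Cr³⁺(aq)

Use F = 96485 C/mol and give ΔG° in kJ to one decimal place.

As written, Ca²⁺/Ca is reduced (cathode) and Cr³⁺/Cr is oxidised (anode), so E°cell = (-2.91) − (-0.70) = -2.21 V.
Balancing electrons gives n = 6.
ΔG° = −nFE° = −(6)(96485)(-2.21) = 1,279,391 J = +1279.4 kJ.

+1279.4 kJ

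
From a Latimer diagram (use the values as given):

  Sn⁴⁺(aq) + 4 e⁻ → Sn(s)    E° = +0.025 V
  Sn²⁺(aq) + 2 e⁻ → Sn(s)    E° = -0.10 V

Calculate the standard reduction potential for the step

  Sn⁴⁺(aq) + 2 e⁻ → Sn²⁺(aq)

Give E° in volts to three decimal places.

+0.150 V

Sequential free energies add, so n₃E°₃ = n₁E°₁ + n₂E°₂.
With n₃ = 4, and the known step contributing 2×(-0.10) V, the unknown satisfies 2·E° = 4×(+0.025) − 2×(-0.10) = +0.300.
E° = +0.300 / 2 = +0.150 V.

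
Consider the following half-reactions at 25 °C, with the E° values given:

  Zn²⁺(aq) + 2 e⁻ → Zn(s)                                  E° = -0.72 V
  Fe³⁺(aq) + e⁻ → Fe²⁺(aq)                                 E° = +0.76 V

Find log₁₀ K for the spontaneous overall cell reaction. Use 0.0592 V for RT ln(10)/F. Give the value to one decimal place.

Cathode: Fe³⁺/Fe²⁺; anode: Zn²⁺/Zn. E°cell = +1.48 V, n = 2.
log K = nE°cell / 0.0592 = (2)(+1.48) / 0.0592 = 50.0.

50.0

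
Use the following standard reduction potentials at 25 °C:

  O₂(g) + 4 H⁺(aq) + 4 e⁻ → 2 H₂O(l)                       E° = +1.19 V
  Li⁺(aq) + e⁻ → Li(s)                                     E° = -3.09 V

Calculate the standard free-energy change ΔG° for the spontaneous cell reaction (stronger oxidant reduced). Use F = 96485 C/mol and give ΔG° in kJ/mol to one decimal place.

-1651.8 kJ/mol

O₂/H₂O (E° = +1.19 V) is the cathode; Li⁺/Li (E° = -3.09 V) is the anode, so E°cell = +4.28 V.
Balancing electrons gives n = 4 (lcm of 4 and 1).
ΔG° = −nFE° = −(4)(96485)(+4.28) = -1,651,823 J = -1651.8 kJ/mol.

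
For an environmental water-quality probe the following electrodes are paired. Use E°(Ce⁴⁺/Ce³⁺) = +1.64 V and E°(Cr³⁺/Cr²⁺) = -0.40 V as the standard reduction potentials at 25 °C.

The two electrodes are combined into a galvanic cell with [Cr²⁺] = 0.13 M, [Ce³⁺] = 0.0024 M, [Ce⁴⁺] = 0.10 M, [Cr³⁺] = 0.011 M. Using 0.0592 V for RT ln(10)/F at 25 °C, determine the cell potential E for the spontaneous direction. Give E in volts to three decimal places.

Ce⁴⁺/Ce³⁺ is the cathode (higher E°), Cr³⁺/Cr²⁺ the anode: E°cell = +1.64 − (-0.40) = +2.04 V, n = 1.
Overall: Ce⁴⁺(aq) + Cr²⁺(aq) → Ce³⁺(aq) + Cr³⁺(aq)
Q = [Ce³⁺]·[Cr³⁺] / ([Ce⁴⁺]·[Cr²⁺]); log Q = -2.692.
E = E° − (0.0592/n) log Q = +2.04 − (0.0592/1)(-2.692) = +2.199 V.

+2.199 V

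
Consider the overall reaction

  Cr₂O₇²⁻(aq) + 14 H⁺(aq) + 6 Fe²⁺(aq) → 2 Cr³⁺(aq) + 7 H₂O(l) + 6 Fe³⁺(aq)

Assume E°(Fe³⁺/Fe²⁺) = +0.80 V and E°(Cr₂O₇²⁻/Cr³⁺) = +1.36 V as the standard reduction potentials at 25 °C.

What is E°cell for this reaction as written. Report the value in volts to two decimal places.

The Cr₂O₇²⁻/Cr³⁺ couple has the higher reduction potential, so it is the cathode; Fe³⁺/Fe²⁺ is oxidised at the anode.
E°cell = E°(cathode) − E°(anode) = (+1.36) − (+0.80) = +0.56 V.
Since E°cell > 0, the reaction is spontaneous under standard conditions.

+0.56 V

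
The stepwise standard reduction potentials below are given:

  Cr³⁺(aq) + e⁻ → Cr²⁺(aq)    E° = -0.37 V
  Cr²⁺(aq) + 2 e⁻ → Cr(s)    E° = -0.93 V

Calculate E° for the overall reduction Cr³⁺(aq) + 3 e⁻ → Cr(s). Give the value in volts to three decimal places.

Standard free energies of sequential steps add: ΔG°₃ = ΔG°₁ + ΔG°₂, so n₃E°₃ = n₁E°₁ + n₂E°₂.
E°₃ = (1×-0.37 + 2×-0.93) / 3 = (-2.230) / 3 = -0.743 V.

-0.743 V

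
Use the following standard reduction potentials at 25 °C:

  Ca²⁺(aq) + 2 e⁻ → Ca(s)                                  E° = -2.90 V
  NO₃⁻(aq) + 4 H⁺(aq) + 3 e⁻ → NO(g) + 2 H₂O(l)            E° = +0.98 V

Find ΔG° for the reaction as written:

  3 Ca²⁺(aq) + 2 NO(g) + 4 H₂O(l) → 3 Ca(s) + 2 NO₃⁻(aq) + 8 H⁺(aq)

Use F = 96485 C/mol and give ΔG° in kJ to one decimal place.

+2246.2 kJ

As written, Ca²⁺/Ca is reduced (cathode) and NO₃⁻/NO is oxidised (anode), so E°cell = (-2.90) − (+0.98) = -3.88 V.
Balancing electrons gives n = 6.
ΔG° = −nFE° = −(6)(96485)(-3.88) = 2,246,171 J = +2246.2 kJ.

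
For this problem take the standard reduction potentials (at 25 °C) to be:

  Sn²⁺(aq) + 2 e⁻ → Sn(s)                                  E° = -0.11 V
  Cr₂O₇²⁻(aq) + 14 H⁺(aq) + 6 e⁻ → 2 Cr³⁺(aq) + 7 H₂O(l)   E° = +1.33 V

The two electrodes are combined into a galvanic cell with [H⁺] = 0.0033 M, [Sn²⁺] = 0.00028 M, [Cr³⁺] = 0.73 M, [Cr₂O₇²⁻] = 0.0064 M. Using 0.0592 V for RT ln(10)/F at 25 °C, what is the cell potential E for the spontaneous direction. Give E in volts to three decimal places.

Cr₂O₇²⁻/Cr³⁺ is the cathode (higher E°), Sn²⁺/Sn the anode: E°cell = +1.33 − (-0.11) = +1.44 V, n = 6.
Overall: Cr₂O₇²⁻(aq) + 14 H⁺(aq) + 3 Sn(s) → 2 Cr³⁺(aq) + 7 H₂O(l) + 3 Sn²⁺(aq)
Q = [Cr³⁺]^2·[Sn²⁺]^3 / ([Cr₂O₇²⁻]·[H⁺]^14); log Q = 26.003.
E = E° − (0.0592/n) log Q = +1.44 − (0.0592/6)(26.003) = +1.183 V.

+1.183 V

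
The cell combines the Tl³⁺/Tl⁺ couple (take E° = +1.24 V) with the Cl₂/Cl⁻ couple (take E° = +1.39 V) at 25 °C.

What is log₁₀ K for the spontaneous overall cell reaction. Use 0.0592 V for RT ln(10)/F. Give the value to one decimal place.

5.1

Cathode: Cl₂/Cl⁻; anode: Tl³⁺/Tl⁺. E°cell = +0.15 V, n = 2.
log K = nE°cell / 0.0592 = (2)(+0.15) / 0.0592 = 5.1.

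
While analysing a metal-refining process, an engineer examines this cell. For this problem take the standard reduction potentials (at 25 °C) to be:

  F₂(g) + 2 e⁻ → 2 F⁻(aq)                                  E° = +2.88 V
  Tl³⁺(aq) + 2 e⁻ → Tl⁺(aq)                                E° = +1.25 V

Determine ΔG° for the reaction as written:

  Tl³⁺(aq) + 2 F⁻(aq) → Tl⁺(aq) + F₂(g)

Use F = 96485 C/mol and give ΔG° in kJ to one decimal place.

+314.5 kJ

As written, Tl³⁺/Tl⁺ is reduced (cathode) and F₂/F⁻ is oxidised (anode), so E°cell = (+1.25) − (+2.88) = -1.63 V.
Balancing electrons gives n = 2.
ΔG° = −nFE° = −(2)(96485)(-1.63) = 314,541 J = +314.5 kJ.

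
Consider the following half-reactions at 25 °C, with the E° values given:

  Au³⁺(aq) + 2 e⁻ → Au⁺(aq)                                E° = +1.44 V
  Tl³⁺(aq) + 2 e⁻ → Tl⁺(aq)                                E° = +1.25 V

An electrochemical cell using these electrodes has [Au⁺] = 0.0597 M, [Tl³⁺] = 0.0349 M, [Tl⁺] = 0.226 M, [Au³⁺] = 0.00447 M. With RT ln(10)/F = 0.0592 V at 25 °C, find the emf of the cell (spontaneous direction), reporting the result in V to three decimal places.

Au³⁺/Au⁺ is the cathode (higher E°), Tl³⁺/Tl⁺ the anode: E°cell = +1.44 − (+1.25) = +0.19 V, n = 2.
Overall: Au³⁺(aq) + Tl⁺(aq) → Au⁺(aq) + Tl³⁺(aq)
Q = [Au⁺]·[Tl³⁺] / ([Au³⁺]·[Tl⁺]); log Q = 0.314.
E = E° − (0.0592/n) log Q = +0.19 − (0.0592/2)(0.314) = +0.181 V.

+0.181 V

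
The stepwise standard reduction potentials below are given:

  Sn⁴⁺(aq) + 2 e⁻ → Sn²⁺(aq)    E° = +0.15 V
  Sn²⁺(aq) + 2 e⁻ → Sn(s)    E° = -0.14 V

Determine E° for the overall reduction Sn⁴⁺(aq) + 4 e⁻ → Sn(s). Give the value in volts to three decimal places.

Since ΔG° = −nFE° is additive over sequential reductions, n₃E°₃ = n₁E°₁ + n₂E°₂.
E°₃ = (2×+0.15 + 2×-0.14) / 4 = (+0.020) / 4 = +0.005 V.

+0.005 V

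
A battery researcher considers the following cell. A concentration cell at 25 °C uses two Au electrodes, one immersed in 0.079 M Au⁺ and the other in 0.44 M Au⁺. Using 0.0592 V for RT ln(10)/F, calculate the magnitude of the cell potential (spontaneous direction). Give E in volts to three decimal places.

+0.044 V

For a concentration cell E°cell = 0. The 0.44 M side is the cathode (reduction is favoured where [Au⁺] is higher).
With n = 1, E = −(0.0592/1) log([Au⁺]ₐₙ/[Au⁺]꜀ₐₜ) = −(0.0592/1) log(0.079/0.44) = −(0.0592/1)(-0.746) = +0.044 V.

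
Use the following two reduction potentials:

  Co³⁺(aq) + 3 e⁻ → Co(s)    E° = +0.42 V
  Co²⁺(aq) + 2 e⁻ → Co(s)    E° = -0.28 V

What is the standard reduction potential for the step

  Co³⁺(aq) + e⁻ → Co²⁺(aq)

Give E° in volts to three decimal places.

+1.820 V

Sequential free energies add, so n₃E°₃ = n₁E°₁ + n₂E°₂.
With n₃ = 3, and the known step contributing 2×(-0.28) V, the unknown satisfies 1·E° = 3×(+0.42) − 2×(-0.28) = +1.820.
E° = +1.820 / 1 = +1.820 V.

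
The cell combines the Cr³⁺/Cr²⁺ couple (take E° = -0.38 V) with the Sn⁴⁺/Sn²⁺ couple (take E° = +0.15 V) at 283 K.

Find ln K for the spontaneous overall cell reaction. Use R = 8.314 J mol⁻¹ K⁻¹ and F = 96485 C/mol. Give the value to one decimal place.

Cathode: Sn⁴⁺/Sn²⁺; anode: Cr³⁺/Cr²⁺. E°cell = (+0.15) − (-0.38) = +0.53 V, with n = 2.
ΔG° = −nFE° = −RT ln K, so ln K = nFE°/(RT) = (2)(96485)(+0.53) / ((8.314)(283)) = 43.468.

43.5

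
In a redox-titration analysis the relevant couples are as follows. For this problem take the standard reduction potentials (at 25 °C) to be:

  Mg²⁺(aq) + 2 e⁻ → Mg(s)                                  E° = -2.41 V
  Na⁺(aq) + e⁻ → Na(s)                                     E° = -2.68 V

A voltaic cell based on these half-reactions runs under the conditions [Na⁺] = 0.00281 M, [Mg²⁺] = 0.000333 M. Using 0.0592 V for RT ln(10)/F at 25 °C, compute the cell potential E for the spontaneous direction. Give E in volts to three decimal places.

Mg²⁺/Mg is the cathode (higher E°), Na⁺/Na the anode: E°cell = -2.41 − (-2.68) = +0.27 V, n = 2.
Overall: Mg²⁺(aq) + 2 Na(s) → Mg(s) + 2 Na⁺(aq)
Q = [Na⁺]^2 / ([Mg²⁺]); log Q = -1.625.
E = E° − (0.0592/n) log Q = +0.27 − (0.0592/2)(-1.625) = +0.318 V.

+0.318 V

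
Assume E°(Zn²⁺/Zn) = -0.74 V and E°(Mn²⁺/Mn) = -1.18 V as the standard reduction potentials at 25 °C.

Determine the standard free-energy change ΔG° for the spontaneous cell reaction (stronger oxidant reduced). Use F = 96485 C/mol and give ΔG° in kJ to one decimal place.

-84.9 kJ

Zn²⁺/Zn (E° = -0.74 V) is the cathode; Mn²⁺/Mn (E° = -1.18 V) is the anode, so E°cell = +0.44 V.
Balancing electrons gives n = 2 (lcm of 2 and 2).
ΔG° = −nFE° = −(2)(96485)(+0.44) = -84,907 J = -84.9 kJ.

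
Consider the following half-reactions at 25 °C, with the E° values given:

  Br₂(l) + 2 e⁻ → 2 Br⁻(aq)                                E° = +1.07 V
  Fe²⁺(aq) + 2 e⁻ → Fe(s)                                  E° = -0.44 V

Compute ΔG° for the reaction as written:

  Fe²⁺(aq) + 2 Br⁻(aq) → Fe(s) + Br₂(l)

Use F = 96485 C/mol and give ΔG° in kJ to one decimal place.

+291.4 kJ

As written, Fe²⁺/Fe is reduced (cathode) and Br₂/Br⁻ is oxidised (anode), so E°cell = (-0.44) − (+1.07) = -1.51 V.
Balancing electrons gives n = 2.
ΔG° = −nFE° = −(2)(96485)(-1.51) = 291,385 J = +291.4 kJ.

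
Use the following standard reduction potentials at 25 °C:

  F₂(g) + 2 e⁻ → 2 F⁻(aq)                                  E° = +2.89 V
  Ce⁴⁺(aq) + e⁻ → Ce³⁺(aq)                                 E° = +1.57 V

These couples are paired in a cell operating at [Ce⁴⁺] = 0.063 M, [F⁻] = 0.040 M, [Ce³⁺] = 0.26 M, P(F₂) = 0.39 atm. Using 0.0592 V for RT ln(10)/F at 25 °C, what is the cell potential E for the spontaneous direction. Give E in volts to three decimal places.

+1.427 V

F₂/F⁻ is the cathode (higher E°), Ce⁴⁺/Ce³⁺ the anode: E°cell = +2.89 − (+1.57) = +1.32 V, n = 2.
Overall: F₂(g) + 2 Ce³⁺(aq) → 2 F⁻(aq) + 2 Ce⁴⁺(aq)
Q = [F⁻]^2·[Ce⁴⁺]^2 / (P(F₂)·[Ce³⁺]^2); log Q = -3.618.
E = E° − (0.0592/n) log Q = +1.32 − (0.0592/2)(-3.618) = +1.427 V.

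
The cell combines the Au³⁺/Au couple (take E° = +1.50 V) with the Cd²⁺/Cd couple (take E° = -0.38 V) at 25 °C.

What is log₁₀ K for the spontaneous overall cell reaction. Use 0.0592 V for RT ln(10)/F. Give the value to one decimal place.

190.5

Cathode: Au³⁺/Au; anode: Cd²⁺/Cd. E°cell = +1.88 V, n = 6.
log K = nE°cell / 0.0592 = (6)(+1.88) / 0.0592 = 190.5.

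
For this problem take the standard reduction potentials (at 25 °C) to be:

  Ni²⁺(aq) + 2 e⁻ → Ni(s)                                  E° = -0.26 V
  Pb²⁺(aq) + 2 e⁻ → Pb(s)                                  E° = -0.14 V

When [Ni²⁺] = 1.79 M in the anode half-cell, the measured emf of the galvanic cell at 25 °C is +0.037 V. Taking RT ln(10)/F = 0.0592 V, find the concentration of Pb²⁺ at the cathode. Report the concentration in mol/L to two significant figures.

Pb²⁺/Pb is the cathode, Ni²⁺/Ni the anode: E°cell = +0.12 V, n = 2.
Overall reaction: Pb²⁺(aq) + Ni(s) → Pb(s) + Ni²⁺(aq); Q = [Ni²⁺]^1/[Pb²⁺]^1.
From E = E° − (0.0592/n) log Q: log Q = (E° − E)·n/0.0592 = (+0.12 − (+0.037))·2/0.0592 = 2.8041.
So 1·log[Pb²⁺] = 1·log(1.79) − log Q = 0.2529 − (2.8041) = -2.5512; [Pb²⁺] = 10^(-2.5512) ≈ 0.0028 M.

0.0028 M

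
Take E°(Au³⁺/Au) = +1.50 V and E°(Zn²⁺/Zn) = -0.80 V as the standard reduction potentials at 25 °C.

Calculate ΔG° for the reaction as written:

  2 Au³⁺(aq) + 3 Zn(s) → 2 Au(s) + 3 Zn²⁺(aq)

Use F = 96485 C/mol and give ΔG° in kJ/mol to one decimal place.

As written, Au³⁺/Au is reduced (cathode) and Zn²⁺/Zn is oxidised (anode), so E°cell = (+1.50) − (-0.80) = +2.30 V.
Balancing electrons gives n = 6.
ΔG° = −nFE° = −(6)(96485)(+2.30) = -1,331,493 J = -1331.5 kJ/mol.

-1331.5 kJ/mol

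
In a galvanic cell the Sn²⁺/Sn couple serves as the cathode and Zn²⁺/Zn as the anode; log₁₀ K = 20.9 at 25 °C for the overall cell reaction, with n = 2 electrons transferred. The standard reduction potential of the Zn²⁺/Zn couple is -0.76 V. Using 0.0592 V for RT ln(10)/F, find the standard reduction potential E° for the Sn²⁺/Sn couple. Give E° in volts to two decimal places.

-0.14 V

E°cell = (0.0592/n)·log K = (0.0592/2)(20.9) = +0.619 V.
Since Sn²⁺/Sn is the cathode and Zn²⁺/Zn the anode, E°cell = E°(Sn²⁺/Sn) − E°(Zn²⁺/Zn).
So E°(Sn²⁺/Sn) = E°cell + E°(Zn²⁺/Zn) = +0.619 + (-0.76) = -0.14 V.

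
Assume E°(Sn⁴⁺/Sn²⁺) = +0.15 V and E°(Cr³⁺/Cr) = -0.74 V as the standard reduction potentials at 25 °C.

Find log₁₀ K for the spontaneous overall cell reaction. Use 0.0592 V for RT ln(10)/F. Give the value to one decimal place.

90.2

Cathode: Sn⁴⁺/Sn²⁺; anode: Cr³⁺/Cr. E°cell = +0.89 V, n = 6.
log K = nE°cell / 0.0592 = (6)(+0.89) / 0.0592 = 90.2.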